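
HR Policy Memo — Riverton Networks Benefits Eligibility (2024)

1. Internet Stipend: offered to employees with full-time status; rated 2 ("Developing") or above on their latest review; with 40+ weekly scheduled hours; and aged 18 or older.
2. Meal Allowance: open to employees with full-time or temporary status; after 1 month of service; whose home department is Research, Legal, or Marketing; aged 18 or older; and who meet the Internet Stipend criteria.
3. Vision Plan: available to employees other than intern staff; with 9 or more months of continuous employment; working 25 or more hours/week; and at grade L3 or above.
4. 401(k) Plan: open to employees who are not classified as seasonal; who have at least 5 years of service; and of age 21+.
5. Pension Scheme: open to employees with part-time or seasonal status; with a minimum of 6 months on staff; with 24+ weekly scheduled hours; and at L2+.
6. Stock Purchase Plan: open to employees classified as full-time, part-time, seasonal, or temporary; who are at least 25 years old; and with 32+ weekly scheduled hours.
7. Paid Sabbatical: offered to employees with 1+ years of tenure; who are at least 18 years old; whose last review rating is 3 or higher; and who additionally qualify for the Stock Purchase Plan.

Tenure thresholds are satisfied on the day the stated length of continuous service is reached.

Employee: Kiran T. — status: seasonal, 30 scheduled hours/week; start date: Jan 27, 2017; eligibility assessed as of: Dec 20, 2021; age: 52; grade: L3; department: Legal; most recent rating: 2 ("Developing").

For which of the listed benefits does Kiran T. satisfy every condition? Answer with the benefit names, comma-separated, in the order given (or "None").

Service from Jan 27, 2017 to Dec 20, 2021: 1788 days.
Internet Stipend — status seasonal ✗ (requires full-time) → not eligible.
Meal Allowance — status seasonal ✗ (requires full-time or temporary) → not eligible.
Vision Plan — status seasonal ✓ (not excluded); service 1788 days ≥ 9 months (≈270 days) ✓; 30 hrs/wk ≥ 25 ✓; grade L3 ≥ L3 ✓ → eligible.
401(k) Plan — status seasonal ✗ (excluded) → not eligible.
Pension Scheme — status seasonal ✓; service 1788 days ≥ 6 months (≈180 days) ✓; 30 hrs/wk ≥ 24 ✓; grade L3 ≥ L2 ✓ → eligible.
Stock Purchase Plan — status seasonal ✓; age 52 ≥ 25 ✓; 30 hrs/wk < 32 ✗ → not eligible.
Paid Sabbatical — service 1788 days ≥ 1 year (≈365 days) ✓; age 52 ≥ 18 ✓; rating 2 < 3 ✗ → not eligible.

Vision Plan, Pension Scheme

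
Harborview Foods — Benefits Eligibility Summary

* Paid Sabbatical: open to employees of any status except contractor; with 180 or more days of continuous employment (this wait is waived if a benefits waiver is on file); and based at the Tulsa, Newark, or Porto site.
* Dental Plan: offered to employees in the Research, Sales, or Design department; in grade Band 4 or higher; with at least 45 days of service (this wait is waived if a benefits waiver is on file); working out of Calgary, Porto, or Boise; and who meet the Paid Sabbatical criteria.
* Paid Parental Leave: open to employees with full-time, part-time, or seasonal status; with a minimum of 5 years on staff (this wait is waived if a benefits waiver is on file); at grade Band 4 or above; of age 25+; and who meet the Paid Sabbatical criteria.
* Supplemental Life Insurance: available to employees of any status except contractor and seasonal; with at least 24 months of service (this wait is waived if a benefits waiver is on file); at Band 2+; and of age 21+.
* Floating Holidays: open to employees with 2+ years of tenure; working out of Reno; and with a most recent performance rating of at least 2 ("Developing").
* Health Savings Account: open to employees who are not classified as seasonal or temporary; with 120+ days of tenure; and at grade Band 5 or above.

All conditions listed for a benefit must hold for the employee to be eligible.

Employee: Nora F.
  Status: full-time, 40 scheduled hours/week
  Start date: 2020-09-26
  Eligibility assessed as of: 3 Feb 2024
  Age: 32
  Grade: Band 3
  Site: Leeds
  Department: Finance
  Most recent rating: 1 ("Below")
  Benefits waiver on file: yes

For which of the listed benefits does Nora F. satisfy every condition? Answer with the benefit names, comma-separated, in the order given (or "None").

Supplemental Life Insurance

Service from 2020-09-26 to 3 Feb 2024: 1225 days.
Paid Sabbatical — status full-time ✓ (not excluded); benefits waiver on file ✓; site Leeds ✗ (not Tulsa, Newark, or Porto) → not eligible.
Dental Plan — dept Finance ✗ → not eligible.
Paid Parental Leave — status full-time ✓; benefits waiver on file ✓; grade Band 3 < Band 4 ✗ → not eligible.
Supplemental Life Insurance — status full-time ✓ (not excluded); benefits waiver on file ✓; grade Band 3 ≥ Band 2 ✓; age 32 ≥ 21 ✓ → eligible.
Floating Holidays — service 1225 days ≥ 2 years (≈730 days) ✓; site Leeds ✗ (not Reno) → not eligible.
Health Savings Account — status full-time ✓ (not excluded); service 1225 days ≥ 120 days ✓; grade Band 3 < Band 5 ✗ → not eligible.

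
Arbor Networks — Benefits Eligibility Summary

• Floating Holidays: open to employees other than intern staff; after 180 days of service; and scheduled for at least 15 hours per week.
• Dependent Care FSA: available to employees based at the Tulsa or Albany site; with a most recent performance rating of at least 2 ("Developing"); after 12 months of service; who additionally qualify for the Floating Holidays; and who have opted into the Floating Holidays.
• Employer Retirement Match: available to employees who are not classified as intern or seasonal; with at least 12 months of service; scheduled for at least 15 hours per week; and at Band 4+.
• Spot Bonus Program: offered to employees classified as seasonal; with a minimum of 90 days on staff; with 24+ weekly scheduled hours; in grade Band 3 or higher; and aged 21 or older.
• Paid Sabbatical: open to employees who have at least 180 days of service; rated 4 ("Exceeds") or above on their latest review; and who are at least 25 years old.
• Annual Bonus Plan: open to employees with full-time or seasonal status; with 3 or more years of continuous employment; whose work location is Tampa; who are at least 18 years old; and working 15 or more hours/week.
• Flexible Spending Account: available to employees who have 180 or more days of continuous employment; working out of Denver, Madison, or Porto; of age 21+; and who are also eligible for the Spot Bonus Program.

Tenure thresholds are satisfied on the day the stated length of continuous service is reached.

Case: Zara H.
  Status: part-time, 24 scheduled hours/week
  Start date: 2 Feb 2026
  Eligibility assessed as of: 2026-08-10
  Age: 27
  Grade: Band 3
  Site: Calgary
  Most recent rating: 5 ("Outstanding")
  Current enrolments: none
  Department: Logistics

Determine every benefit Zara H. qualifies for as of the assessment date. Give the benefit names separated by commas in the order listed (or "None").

Floating Holidays, Paid Sabbatical

Service from 2 Feb 2026 to 2026-08-10: 189 days.
Floating Holidays — status part-time ✓ (not excluded); service 189 days ≥ 180 days ✓; 24 hrs/wk ≥ 15 ✓ → eligible.
Dependent Care FSA — site Calgary ✗ (not Tulsa or Albany) → not eligible.
Employer Retirement Match — status part-time ✓ (not excluded); service 189 days < 12 months (≈360 days) ✗ → not eligible.
Spot Bonus Program — status part-time ✗ (requires seasonal) → not eligible.
Paid Sabbatical — service 189 days ≥ 180 days ✓; rating 5 ≥ 4 ✓; age 27 ≥ 25 ✓ → eligible.
Annual Bonus Plan — status part-time ✗ (requires full-time or seasonal) → not eligible.
Flexible Spending Account — service 189 days ≥ 180 days ✓; site Calgary ✗ (not Denver, Madison, or Porto) → not eligible.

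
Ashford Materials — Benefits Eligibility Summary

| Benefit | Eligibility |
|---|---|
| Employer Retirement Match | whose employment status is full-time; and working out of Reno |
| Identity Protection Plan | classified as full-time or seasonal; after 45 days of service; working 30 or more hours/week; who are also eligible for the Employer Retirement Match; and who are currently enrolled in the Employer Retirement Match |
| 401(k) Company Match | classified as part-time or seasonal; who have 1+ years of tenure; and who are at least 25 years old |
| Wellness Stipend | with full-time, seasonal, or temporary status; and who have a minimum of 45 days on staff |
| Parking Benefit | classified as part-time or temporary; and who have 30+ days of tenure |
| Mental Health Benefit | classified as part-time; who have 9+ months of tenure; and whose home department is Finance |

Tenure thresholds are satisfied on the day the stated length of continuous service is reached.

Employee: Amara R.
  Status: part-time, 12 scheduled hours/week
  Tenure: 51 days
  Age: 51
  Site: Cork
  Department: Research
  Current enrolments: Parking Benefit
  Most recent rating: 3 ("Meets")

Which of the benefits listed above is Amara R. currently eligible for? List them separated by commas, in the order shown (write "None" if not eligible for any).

Parking Benefit

Employer Retirement Match — status part-time ✗ (requires full-time) → not eligible.
Identity Protection Plan — status part-time ✗ (requires full-time or seasonal) → not eligible.
401(k) Company Match — status part-time ✓; service 51 days < 1 year (≈365 days) ✗ → not eligible.
Wellness Stipend — status part-time ✗ (requires full-time, seasonal, or temporary) → not eligible.
Parking Benefit — status part-time ✓; service 51 days ≥ 30 days ✓ → eligible.
Mental Health Benefit — status part-time ✓; service 51 days < 9 months (≈270 days) ✗ → not eligible.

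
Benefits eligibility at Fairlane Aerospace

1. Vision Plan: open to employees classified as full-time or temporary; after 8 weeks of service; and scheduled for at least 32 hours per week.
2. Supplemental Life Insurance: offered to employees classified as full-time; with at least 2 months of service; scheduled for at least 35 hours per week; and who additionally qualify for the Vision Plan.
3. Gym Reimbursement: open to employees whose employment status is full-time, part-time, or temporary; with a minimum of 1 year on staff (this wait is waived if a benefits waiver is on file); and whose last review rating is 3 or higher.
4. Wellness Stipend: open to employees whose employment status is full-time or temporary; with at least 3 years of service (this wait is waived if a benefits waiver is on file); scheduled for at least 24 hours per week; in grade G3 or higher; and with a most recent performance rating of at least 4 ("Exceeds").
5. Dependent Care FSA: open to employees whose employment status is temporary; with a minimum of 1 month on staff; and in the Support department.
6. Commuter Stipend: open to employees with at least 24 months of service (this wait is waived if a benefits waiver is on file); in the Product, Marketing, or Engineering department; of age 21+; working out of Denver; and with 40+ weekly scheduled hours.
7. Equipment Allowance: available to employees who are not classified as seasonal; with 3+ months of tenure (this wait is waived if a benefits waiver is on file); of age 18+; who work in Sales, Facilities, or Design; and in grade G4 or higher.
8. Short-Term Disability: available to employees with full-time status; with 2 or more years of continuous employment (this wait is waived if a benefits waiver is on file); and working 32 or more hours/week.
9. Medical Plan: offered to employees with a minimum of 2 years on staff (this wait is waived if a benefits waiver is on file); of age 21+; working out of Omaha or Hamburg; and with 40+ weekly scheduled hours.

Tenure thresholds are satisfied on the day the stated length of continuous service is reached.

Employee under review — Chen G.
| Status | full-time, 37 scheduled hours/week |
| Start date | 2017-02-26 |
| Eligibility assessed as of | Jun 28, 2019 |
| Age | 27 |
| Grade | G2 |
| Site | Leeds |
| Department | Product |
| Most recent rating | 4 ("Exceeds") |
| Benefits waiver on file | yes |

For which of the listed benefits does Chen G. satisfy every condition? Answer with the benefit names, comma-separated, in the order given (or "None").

Service from 2017-02-26 to Jun 28, 2019: 852 days.
Vision Plan — status full-time ✓; service 852 days ≥ 8 weeks (≈56 days) ✓; 37 hrs/wk ≥ 32 ✓ → eligible.
Supplemental Life Insurance — status full-time ✓; service 852 days ≥ 2 months (≈60 days) ✓; 37 hrs/wk ≥ 35 ✓; eligible for Vision Plan ✓ → eligible.
Gym Reimbursement — status full-time ✓; benefits waiver on file ✓; rating 4 ≥ 3 ✓ → eligible.
Wellness Stipend — status full-time ✓; benefits waiver on file ✓; 37 hrs/wk ≥ 24 ✓; grade G2 < G3 ✗ → not eligible.
Dependent Care FSA — status full-time ✗ (requires temporary) → not eligible.
Commuter Stipend — benefits waiver on file ✓; dept Product ✓; age 27 ≥ 21 ✓; site Leeds ✗ (not Denver) → not eligible.
Equipment Allowance — status full-time ✓ (not excluded); benefits waiver on file ✓; age 27 ≥ 18 ✓; dept Product ✗ → not eligible.
Short-Term Disability — status full-time ✓; benefits waiver on file ✓; 37 hrs/wk ≥ 32 ✓ → eligible.
Medical Plan — benefits waiver on file ✓; age 27 ≥ 21 ✓; site Leeds ✗ (not Omaha or Hamburg) → not eligible.

Vision Plan, Supplemental Life Insurance, Gym Reimbursement, Short-Term Disability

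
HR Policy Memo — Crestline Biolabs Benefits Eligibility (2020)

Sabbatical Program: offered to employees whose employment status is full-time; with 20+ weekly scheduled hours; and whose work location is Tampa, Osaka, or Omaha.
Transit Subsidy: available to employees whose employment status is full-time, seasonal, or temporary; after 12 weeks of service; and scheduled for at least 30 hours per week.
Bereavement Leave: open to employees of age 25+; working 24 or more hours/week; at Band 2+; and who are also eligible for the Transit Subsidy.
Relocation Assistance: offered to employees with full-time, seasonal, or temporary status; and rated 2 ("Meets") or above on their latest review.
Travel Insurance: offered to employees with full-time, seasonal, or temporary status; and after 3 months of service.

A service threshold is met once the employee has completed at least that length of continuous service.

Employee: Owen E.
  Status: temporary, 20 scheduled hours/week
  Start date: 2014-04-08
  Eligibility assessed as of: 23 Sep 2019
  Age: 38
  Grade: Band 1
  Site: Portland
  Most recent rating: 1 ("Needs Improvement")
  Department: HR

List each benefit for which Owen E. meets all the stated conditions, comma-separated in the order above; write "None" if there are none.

Service from 2014-04-08 to 23 Sep 2019: 1994 days.
Sabbatical Program — status temporary ✗ (requires full-time) → not eligible.
Transit Subsidy — status temporary ✓; service 1994 days ≥ 12 weeks (≈84 days) ✓; 20 hrs/wk < 30 ✗ → not eligible.
Bereavement Leave — age 38 ≥ 25 ✓; 20 hrs/wk < 24 ✗ → not eligible.
Relocation Assistance — status temporary ✓; rating 1 < 2 ✗ → not eligible.
Travel Insurance — status temporary ✓; service 1994 days ≥ 3 months (≈90 days) ✓ → eligible.

Travel Insurance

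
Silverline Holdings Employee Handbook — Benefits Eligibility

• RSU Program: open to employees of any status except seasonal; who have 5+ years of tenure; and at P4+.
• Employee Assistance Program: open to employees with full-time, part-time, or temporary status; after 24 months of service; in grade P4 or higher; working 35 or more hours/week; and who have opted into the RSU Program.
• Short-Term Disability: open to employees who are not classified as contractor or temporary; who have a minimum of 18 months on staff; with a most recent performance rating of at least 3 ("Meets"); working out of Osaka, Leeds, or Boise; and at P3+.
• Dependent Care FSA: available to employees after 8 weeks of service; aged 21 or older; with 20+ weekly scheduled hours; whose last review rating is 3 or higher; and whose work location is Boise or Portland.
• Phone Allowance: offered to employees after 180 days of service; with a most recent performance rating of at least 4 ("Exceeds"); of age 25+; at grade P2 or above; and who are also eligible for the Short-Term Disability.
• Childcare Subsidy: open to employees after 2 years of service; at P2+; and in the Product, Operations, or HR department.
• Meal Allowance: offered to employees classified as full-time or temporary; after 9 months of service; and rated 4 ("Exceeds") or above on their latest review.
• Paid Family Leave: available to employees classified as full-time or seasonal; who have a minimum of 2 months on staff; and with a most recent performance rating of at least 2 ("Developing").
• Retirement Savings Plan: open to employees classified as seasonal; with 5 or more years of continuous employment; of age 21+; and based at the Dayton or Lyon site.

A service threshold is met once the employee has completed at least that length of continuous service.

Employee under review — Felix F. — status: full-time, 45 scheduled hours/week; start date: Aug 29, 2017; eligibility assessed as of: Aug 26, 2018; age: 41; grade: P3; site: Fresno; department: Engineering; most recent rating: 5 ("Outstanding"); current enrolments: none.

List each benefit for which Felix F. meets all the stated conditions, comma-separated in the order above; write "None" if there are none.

Service from Aug 29, 2017 to Aug 26, 2018: 362 days.
RSU Program — status full-time ✓ (not excluded); service 362 days < 5 years (≈1825 days) ✗ → not eligible.
Employee Assistance Program — status full-time ✓; service 362 days < 24 months (≈720 days) ✗ → not eligible.
Short-Term Disability — status full-time ✓ (not excluded); service 362 days < 18 months (≈540 days) ✗ → not eligible.
Dependent Care FSA — service 362 days ≥ 8 weeks (≈56 days) ✓; age 41 ≥ 21 ✓; 45 hrs/wk ≥ 20 ✓; rating 5 ≥ 3 ✓; site Fresno ✗ (not Boise or Portland) → not eligible.
Phone Allowance — service 362 days ≥ 180 days ✓; rating 5 ≥ 4 ✓; age 41 ≥ 25 ✓; grade P3 ≥ P2 ✓; not eligible for Short-Term Disability ✗ → not eligible.
Childcare Subsidy — service 362 days < 2 years (≈730 days) ✗ → not eligible.
Meal Allowance — status full-time ✓; service 362 days ≥ 9 months (≈270 days) ✓; rating 5 ≥ 4 ✓ → eligible.
Paid Family Leave — status full-time ✓; service 362 days ≥ 2 months (≈60 days) ✓; rating 5 ≥ 2 ✓ → eligible.
Retirement Savings Plan — status full-time ✗ (requires seasonal) → not eligible.

Meal Allowance, Paid Family Leave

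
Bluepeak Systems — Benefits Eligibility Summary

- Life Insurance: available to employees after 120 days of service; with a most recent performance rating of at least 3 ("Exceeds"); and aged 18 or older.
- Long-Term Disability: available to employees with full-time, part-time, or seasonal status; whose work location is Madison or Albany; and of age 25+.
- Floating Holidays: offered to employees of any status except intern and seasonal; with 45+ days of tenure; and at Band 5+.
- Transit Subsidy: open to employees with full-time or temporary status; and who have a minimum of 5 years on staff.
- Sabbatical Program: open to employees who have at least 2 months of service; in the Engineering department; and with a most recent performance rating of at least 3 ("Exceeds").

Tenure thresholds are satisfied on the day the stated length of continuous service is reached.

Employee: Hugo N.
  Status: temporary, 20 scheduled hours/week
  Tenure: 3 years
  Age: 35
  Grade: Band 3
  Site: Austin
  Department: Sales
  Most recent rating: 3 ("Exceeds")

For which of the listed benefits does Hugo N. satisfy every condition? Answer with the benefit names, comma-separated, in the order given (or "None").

Life Insurance

Life Insurance — service 3 years ≥ 120 days ✓; rating 3 ≥ 3 ✓; age 35 ≥ 18 ✓ → eligible.
Long-Term Disability — status temporary ✗ (requires full-time, part-time, or seasonal) → not eligible.
Floating Holidays — status temporary ✓ (not excluded); service 3 years ≥ 45 days ✓; grade Band 3 < Band 5 ✗ → not eligible.
Transit Subsidy — status temporary ✓; service 3 years < 5 years ✗ → not eligible.
Sabbatical Program — service 3 years ≥ 2 months (≈60 days) ✓; dept Sales ✗ → not eligible.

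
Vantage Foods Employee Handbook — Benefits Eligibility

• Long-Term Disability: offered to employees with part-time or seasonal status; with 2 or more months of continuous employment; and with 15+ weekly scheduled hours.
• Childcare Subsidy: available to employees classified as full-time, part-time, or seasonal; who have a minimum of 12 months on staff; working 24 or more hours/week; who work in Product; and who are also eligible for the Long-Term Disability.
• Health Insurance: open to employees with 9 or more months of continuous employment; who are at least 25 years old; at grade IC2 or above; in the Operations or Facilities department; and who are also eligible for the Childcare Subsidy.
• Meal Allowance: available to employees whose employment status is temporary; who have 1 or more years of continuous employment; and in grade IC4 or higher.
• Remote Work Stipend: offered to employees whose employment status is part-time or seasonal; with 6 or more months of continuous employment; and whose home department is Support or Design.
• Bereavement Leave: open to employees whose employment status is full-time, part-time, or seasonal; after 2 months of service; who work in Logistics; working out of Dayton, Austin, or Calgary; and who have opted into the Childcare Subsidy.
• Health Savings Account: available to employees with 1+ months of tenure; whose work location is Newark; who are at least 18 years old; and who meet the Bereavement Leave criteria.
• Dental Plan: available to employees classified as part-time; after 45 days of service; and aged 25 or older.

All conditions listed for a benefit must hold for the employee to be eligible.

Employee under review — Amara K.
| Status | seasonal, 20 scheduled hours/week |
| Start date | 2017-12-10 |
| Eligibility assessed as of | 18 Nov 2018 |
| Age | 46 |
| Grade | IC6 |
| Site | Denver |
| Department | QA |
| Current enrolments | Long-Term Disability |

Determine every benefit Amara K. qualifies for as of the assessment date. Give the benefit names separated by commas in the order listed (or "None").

Long-Term Disability

Service from 2017-12-10 to 18 Nov 2018: 343 days.
Long-Term Disability — status seasonal ✓; service 343 days ≥ 2 months (≈60 days) ✓; 20 hrs/wk ≥ 15 ✓ → eligible.
Childcare Subsidy — status seasonal ✓; service 343 days < 12 months (≈360 days) ✗ → not eligible.
Health Insurance — service 343 days ≥ 9 months (≈270 days) ✓; age 46 ≥ 25 ✓; grade IC6 ≥ IC2 ✓; dept QA ✗ → not eligible.
Meal Allowance — status seasonal ✗ (requires temporary) → not eligible.
Remote Work Stipend — status seasonal ✓; service 343 days ≥ 6 months (≈180 days) ✓; dept QA ✗ → not eligible.
Bereavement Leave — status seasonal ✓; service 343 days ≥ 2 months (≈60 days) ✓; dept QA ✗ → not eligible.
Health Savings Account — service 343 days ≥ 1 month (≈30 days) ✓; site Denver ✗ (not Newark) → not eligible.
Dental Plan — status seasonal ✗ (requires part-time) → not eligible.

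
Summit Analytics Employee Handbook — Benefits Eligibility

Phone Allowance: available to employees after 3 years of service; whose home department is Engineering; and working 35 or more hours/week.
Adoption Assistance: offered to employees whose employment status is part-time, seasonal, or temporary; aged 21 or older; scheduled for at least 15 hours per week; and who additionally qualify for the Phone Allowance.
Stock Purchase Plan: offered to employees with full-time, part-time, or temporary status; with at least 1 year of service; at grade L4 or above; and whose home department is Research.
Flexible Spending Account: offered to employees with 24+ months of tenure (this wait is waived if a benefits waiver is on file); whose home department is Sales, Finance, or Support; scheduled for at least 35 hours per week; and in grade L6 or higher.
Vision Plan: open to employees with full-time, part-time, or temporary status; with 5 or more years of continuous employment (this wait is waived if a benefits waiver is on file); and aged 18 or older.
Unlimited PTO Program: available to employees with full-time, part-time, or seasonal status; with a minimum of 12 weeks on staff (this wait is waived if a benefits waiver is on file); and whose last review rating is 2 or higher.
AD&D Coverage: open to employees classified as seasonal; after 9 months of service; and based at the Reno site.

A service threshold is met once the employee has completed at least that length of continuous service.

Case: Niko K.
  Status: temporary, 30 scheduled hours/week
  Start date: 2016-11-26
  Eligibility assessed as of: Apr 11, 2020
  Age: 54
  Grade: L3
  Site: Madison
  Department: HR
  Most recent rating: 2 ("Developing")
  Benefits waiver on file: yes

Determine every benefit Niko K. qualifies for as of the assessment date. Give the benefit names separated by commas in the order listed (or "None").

Vision Plan

Service from 2016-11-26 to Apr 11, 2020: 1232 days.
Phone Allowance — service 1232 days ≥ 3 years (≈1095 days) ✓; dept HR ✗ → not eligible.
Adoption Assistance — status temporary ✓; age 54 ≥ 21 ✓; 30 hrs/wk ≥ 15 ✓; not eligible for Phone Allowance ✗ → not eligible.
Stock Purchase Plan — status temporary ✓; service 1232 days ≥ 1 year (≈365 days) ✓; grade L3 < L4 ✗ → not eligible.
Flexible Spending Account — benefits waiver on file ✓; dept HR ✗ → not eligible.
Vision Plan — status temporary ✓; benefits waiver on file ✓; age 54 ≥ 18 ✓ → eligible.
Unlimited PTO Program — status temporary ✗ (requires full-time, part-time, or seasonal) → not eligible.
AD&D Coverage — status temporary ✗ (requires seasonal) → not eligible.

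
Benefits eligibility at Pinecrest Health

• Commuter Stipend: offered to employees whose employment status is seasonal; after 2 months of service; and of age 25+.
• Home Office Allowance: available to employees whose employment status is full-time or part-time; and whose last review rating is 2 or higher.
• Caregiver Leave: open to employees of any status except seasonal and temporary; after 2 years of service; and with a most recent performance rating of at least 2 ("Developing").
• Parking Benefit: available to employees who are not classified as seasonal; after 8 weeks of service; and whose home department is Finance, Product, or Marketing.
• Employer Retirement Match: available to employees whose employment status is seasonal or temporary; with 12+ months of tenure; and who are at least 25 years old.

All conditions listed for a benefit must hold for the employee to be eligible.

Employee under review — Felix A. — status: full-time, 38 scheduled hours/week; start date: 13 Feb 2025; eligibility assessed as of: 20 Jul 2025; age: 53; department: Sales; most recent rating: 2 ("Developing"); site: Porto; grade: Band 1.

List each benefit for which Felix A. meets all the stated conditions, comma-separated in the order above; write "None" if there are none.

Home Office Allowance

Service from 13 Feb 2025 to 20 Jul 2025: 157 days.
Commuter Stipend — status full-time ✗ (requires seasonal) → not eligible.
Home Office Allowance — status full-time ✓; rating 2 ≥ 2 ✓ → eligible.
Caregiver Leave — status full-time ✓ (not excluded); service 157 days < 2 years (≈730 days) ✗ → not eligible.
Parking Benefit — status full-time ✓ (not excluded); service 157 days ≥ 8 weeks (≈56 days) ✓; dept Sales ✗ → not eligible.
Employer Retirement Match — status full-time ✗ (requires seasonal or temporary) → not eligible.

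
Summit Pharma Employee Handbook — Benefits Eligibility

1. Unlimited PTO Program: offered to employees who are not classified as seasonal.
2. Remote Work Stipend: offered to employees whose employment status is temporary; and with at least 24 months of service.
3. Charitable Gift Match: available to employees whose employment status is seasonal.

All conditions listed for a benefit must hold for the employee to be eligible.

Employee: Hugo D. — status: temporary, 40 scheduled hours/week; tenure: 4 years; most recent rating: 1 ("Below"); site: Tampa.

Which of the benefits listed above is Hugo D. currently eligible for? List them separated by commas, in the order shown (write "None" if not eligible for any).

Unlimited PTO Program, Remote Work Stipend

Unlimited PTO Program — status temporary ✓ (not excluded) → eligible.
Remote Work Stipend — status temporary ✓; service 4 years ≥ 24 months (≈720 days) ✓ → eligible.
Charitable Gift Match — status temporary ✗ (requires seasonal) → not eligible.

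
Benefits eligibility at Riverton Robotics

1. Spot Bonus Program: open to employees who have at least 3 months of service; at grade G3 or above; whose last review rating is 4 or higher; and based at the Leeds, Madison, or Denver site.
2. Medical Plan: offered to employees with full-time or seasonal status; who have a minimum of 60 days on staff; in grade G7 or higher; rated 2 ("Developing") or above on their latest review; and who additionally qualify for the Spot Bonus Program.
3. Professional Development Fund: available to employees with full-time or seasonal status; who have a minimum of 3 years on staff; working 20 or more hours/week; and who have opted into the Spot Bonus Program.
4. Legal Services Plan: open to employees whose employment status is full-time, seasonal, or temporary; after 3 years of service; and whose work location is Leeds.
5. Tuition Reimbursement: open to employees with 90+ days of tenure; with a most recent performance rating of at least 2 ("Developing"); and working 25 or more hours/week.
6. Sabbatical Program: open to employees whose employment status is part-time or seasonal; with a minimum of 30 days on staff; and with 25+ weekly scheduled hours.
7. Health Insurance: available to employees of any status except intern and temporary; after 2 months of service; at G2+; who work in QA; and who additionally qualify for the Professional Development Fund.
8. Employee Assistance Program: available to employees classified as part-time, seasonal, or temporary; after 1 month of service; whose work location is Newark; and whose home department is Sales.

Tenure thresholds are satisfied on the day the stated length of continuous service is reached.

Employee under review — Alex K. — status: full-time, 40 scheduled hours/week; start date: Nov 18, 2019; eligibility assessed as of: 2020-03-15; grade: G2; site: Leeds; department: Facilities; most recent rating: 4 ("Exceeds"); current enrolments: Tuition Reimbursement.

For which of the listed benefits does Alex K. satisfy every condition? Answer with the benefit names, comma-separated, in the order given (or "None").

Service from Nov 18, 2019 to 2020-03-15: 118 days.
Spot Bonus Program — service 118 days ≥ 3 months (≈90 days) ✓; grade G2 < G3 ✗ → not eligible.
Medical Plan — status full-time ✓; service 118 days ≥ 60 days ✓; grade G2 < G7 ✗ → not eligible.
Professional Development Fund — status full-time ✓; service 118 days < 3 years (≈1095 days) ✗ → not eligible.
Legal Services Plan — status full-time ✓; service 118 days < 3 years (≈1095 days) ✗ → not eligible.
Tuition Reimbursement — service 118 days ≥ 90 days ✓; rating 4 ≥ 2 ✓; 40 hrs/wk ≥ 25 ✓ → eligible.
Sabbatical Program — status full-time ✗ (requires part-time or seasonal) → not eligible.
Health Insurance — status full-time ✓ (not excluded); service 118 days ≥ 2 months (≈60 days) ✓; grade G2 ≥ G2 ✓; dept Facilities ✗ → not eligible.
Employee Assistance Program — status full-time ✗ (requires part-time, seasonal, or temporary) → not eligible.

Tuition Reimbursement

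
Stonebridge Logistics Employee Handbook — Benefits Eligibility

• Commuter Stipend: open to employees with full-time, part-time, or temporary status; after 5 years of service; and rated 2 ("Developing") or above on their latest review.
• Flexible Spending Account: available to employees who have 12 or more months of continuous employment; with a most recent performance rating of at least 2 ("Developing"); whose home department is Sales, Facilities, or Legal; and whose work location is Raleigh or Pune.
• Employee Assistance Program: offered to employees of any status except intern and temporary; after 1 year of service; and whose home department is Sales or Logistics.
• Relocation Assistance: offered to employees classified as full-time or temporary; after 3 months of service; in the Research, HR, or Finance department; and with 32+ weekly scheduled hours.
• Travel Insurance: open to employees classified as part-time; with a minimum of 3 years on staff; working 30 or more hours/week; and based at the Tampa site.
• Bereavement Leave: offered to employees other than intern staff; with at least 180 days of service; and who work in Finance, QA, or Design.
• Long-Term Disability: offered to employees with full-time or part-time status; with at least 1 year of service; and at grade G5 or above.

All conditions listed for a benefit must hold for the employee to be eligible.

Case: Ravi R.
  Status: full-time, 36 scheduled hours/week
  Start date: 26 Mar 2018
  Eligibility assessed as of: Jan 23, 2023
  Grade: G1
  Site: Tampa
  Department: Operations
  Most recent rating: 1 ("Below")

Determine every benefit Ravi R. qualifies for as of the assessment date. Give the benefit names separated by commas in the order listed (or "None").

Service from 26 Mar 2018 to Jan 23, 2023: 1764 days.
Commuter Stipend — status full-time ✓; service 1764 days < 5 years (≈1825 days) ✗ → not eligible.
Flexible Spending Account — service 1764 days ≥ 12 months (≈360 days) ✓; rating 1 < 2 ✗ → not eligible.
Employee Assistance Program — status full-time ✓ (not excluded); service 1764 days ≥ 1 year (≈365 days) ✓; dept Operations ✗ → not eligible.
Relocation Assistance — status full-time ✓; service 1764 days ≥ 3 months (≈90 days) ✓; dept Operations ✗ → not eligible.
Travel Insurance — status full-time ✗ (requires part-time) → not eligible.
Bereavement Leave — status full-time ✓ (not excluded); service 1764 days ≥ 180 days ✓; dept Operations ✗ → not eligible.
Long-Term Disability — status full-time ✓; service 1764 days ≥ 1 year (≈365 days) ✓; grade G1 < G5 ✗ → not eligible.

None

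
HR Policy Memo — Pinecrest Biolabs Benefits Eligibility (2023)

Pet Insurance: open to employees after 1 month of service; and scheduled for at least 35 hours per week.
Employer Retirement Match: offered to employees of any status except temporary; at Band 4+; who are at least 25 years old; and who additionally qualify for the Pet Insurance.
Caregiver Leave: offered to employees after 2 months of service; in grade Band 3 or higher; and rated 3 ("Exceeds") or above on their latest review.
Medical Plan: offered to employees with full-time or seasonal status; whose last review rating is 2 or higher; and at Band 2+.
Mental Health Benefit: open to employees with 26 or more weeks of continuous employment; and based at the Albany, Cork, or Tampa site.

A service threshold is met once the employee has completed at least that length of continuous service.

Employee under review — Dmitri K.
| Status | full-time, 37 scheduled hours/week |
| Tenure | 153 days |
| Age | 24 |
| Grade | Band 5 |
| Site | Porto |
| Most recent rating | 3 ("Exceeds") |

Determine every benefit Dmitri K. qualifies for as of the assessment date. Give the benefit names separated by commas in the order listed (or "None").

Pet Insurance, Caregiver Leave, Medical Plan

Pet Insurance — service 153 days ≥ 1 month (≈30 days) ✓; 37 hrs/wk ≥ 35 ✓ → eligible.
Employer Retirement Match — status full-time ✓ (not excluded); grade Band 5 ≥ Band 4 ✓; age 24 < 25 ✗ → not eligible.
Caregiver Leave — service 153 days ≥ 2 months (≈60 days) ✓; grade Band 5 ≥ Band 3 ✓; rating 3 ≥ 3 ✓ → eligible.
Medical Plan — status full-time ✓; rating 3 ≥ 2 ✓; grade Band 5 ≥ Band 2 ✓ → eligible.
Mental Health Benefit — service 153 days < 26 weeks (≈182 days) ✗ → not eligible.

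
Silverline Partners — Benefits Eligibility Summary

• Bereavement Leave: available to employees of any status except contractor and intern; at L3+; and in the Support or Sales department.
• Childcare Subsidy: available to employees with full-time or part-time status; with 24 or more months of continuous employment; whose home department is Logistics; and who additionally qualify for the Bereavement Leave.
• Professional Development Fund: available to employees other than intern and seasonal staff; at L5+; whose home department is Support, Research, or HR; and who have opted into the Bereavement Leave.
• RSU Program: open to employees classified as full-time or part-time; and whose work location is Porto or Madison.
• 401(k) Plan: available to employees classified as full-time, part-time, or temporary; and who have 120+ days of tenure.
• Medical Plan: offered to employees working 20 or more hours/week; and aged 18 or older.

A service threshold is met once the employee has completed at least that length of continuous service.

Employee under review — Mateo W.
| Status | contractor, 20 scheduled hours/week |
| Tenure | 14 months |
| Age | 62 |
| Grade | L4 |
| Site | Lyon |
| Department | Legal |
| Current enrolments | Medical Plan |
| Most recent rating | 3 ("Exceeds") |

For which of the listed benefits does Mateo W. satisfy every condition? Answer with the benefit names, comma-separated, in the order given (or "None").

Bereavement Leave — status contractor ✗ (excluded) → not eligible.
Childcare Subsidy — status contractor ✗ (requires full-time or part-time) → not eligible.
Professional Development Fund — status contractor ✓ (not excluded); grade L4 < L5 ✗ → not eligible.
RSU Program — status contractor ✗ (requires full-time or part-time) → not eligible.
401(k) Plan — status contractor ✗ (requires full-time, part-time, or temporary) → not eligible.
Medical Plan — 20 hrs/wk ≥ 20 ✓; age 62 ≥ 18 ✓ → eligible.

Medical Plan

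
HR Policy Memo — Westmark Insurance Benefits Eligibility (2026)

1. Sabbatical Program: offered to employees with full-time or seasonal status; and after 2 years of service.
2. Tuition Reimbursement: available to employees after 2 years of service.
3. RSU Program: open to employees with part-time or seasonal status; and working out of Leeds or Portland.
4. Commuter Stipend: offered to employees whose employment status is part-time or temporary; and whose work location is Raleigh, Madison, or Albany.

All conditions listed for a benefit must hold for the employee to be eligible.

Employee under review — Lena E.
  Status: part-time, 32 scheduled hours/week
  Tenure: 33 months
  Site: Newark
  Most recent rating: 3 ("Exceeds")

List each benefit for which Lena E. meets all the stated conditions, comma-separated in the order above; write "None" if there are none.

Sabbatical Program — status part-time ✗ (requires full-time or seasonal) → not eligible.
Tuition Reimbursement — service 33 months ≥ 2 years (≈730 days) ✓ → eligible.
RSU Program — status part-time ✓; site Newark ✗ (not Leeds or Portland) → not eligible.
Commuter Stipend — status part-time ✓; site Newark ✗ (not Raleigh, Madison, or Albany) → not eligible.

Tuition Reimbursement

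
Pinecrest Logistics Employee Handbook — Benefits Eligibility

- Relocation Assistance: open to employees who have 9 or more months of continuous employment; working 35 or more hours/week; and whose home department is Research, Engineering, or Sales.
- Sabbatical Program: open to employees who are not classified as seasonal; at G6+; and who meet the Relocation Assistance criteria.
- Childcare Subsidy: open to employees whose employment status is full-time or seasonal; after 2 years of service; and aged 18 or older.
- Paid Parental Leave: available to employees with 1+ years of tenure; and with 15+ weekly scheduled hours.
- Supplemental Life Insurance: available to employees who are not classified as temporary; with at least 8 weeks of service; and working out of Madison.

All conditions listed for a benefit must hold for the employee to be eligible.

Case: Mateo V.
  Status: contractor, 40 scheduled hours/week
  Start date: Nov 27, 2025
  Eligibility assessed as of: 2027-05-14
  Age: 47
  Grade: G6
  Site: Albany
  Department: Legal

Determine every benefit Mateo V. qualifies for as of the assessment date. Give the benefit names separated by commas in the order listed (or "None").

Service from Nov 27, 2025 to 2027-05-14: 533 days.
Relocation Assistance — service 533 days ≥ 9 months (≈270 days) ✓; 40 hrs/wk ≥ 35 ✓; dept Legal ✗ → not eligible.
Sabbatical Program — status contractor ✓ (not excluded); grade G6 ≥ G6 ✓; not eligible for Relocation Assistance ✗ → not eligible.
Childcare Subsidy — status contractor ✗ (requires full-time or seasonal) → not eligible.
Paid Parental Leave — service 533 days ≥ 1 year (≈365 days) ✓; 40 hrs/wk ≥ 15 ✓ → eligible.
Supplemental Life Insurance — status contractor ✓ (not excluded); service 533 days ≥ 8 weeks (≈56 days) ✓; site Albany ✗ (not Madison) → not eligible.

Paid Parental Leave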